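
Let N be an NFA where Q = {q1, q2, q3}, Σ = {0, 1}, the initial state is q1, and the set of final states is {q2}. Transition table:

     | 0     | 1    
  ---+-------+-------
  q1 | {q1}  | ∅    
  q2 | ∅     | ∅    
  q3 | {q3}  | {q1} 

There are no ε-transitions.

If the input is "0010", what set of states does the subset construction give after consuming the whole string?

Start in {q1}.
Read '0': q1→{q1}; now {q1}.
Read '0': q1→{q1}; now {q1}.
Read '1': q1→∅; now ∅.
The set is empty and remains empty for the remaining 1 symbol.

∅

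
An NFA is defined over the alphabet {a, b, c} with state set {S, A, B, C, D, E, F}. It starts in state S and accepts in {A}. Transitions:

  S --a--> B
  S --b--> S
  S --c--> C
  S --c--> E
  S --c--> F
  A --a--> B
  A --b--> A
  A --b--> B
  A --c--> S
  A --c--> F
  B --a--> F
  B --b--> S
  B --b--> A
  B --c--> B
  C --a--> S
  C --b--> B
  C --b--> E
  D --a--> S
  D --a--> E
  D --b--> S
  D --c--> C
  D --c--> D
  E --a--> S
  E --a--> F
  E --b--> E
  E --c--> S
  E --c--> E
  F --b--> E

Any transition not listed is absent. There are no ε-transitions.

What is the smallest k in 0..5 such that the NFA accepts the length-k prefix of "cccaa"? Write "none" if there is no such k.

none

Start in {S}.
Read 'c': S→{C, E, F}; now {C, E, F}.
Read 'c': C→∅, E→{S, E}, F→∅; now {S, E}.
Read 'c': S→{C, E, F}, E→{S, E}; now {S, C, E, F}.
Read 'a': S→{B}, C→{S}, E→{S, F}, F→∅; now {S, B, F}.
Read 'a': S→{B}, B→{F}, F→∅; now {B, F}.
No reachable set along the way intersects F.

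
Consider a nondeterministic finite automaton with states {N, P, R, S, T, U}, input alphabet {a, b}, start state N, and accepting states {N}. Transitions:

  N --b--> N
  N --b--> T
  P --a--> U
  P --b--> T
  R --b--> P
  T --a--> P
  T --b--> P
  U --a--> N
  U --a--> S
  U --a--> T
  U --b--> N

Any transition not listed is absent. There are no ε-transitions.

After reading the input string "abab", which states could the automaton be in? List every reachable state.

Start in {N}.
Read 'a': N→∅; now ∅.
The set is empty and remains empty for the remaining 3 symbols.

∅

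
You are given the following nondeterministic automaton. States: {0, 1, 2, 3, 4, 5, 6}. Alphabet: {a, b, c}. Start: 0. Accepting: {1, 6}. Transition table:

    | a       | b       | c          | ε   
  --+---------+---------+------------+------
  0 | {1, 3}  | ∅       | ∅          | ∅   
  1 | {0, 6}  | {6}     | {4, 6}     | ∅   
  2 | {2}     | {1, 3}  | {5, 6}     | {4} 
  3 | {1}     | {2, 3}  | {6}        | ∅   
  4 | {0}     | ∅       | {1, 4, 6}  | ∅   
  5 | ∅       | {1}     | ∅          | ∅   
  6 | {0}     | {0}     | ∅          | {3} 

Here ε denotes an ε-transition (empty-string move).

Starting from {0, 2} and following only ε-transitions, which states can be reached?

Begin with {0, 2}.
ε-move 2 → 4; add 4.

{0, 2, 4}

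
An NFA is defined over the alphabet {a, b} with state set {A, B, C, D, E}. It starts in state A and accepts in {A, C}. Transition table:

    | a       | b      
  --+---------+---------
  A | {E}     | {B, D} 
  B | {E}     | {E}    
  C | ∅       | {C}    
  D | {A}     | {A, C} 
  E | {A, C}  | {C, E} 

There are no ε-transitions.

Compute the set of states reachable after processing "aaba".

{A, E}

Start in {A}.
Read 'a': {A} → {E}.
Read 'a': {E} → {A, C}.
Read 'b': {A, C} → {B, C, D}.
Read 'a': {B, C, D} → {A, E}.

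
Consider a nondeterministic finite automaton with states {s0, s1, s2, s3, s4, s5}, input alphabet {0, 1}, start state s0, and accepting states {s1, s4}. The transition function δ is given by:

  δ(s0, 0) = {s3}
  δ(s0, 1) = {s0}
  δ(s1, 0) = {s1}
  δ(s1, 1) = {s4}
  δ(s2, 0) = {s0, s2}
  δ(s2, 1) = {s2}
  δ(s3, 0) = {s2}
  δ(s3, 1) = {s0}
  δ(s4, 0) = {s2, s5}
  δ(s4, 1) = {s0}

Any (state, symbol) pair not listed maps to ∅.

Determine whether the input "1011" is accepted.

Start in {s0}.
Read '1': s0→{s0}; now {s0}.
Read '0': s0→{s3}; now {s3}.
Read '1': s3→{s0}; now {s0}.
Read '1': s0→{s0}; now {s0}.
The final set {s0} contains no accepting state.

No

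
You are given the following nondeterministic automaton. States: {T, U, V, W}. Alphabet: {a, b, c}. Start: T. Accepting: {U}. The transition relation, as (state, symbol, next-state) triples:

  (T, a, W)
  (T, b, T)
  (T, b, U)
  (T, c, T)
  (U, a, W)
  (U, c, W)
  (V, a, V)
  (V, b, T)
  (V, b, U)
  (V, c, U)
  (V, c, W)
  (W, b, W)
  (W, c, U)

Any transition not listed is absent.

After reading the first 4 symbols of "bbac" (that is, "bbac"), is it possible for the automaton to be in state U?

Yes

Start in {T}.
Read 'b': T→{T, U}; now {T, U}.
Read 'b': T→{T, U}, U→∅; now {T, U}.
Read 'a': T→{W}, U→{W}; now {W}.
Read 'c': W→{U}; now {U}.
State U is in {U}.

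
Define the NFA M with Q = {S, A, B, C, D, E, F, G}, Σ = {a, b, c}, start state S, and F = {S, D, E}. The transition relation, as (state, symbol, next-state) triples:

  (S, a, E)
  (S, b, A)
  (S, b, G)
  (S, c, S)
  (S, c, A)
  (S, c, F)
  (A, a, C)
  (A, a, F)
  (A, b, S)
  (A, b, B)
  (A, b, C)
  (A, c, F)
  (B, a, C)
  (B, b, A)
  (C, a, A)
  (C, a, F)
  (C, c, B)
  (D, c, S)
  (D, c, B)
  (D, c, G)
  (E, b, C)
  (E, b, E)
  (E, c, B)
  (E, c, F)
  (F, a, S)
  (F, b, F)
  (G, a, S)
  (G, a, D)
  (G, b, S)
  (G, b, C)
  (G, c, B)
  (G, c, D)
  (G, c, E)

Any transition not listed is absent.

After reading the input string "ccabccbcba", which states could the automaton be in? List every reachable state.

Start in {S}.
Read 'c': {S} → {S, A, F}.
Read 'c': {S, A, F} → {S, A, F}.
Read 'a': {S, A, F} → {S, C, E, F}.
Read 'b': {S, C, E, F} → {A, C, E, F, G}.
Read 'c': {A, C, E, F, G} → {B, D, E, F}.
Read 'c': {B, D, E, F} → {S, B, F, G}.
Read 'b': {S, B, F, G} → {S, A, C, F, G}.
Read 'c': {S, A, C, F, G} → {S, A, B, D, E, F}.
Read 'b': {S, A, B, D, E, F} → {S, A, B, C, E, F, G}.
Read 'a': {S, A, B, C, E, F, G} → {S, A, C, D, E, F}.

{S, A, C, D, E, F}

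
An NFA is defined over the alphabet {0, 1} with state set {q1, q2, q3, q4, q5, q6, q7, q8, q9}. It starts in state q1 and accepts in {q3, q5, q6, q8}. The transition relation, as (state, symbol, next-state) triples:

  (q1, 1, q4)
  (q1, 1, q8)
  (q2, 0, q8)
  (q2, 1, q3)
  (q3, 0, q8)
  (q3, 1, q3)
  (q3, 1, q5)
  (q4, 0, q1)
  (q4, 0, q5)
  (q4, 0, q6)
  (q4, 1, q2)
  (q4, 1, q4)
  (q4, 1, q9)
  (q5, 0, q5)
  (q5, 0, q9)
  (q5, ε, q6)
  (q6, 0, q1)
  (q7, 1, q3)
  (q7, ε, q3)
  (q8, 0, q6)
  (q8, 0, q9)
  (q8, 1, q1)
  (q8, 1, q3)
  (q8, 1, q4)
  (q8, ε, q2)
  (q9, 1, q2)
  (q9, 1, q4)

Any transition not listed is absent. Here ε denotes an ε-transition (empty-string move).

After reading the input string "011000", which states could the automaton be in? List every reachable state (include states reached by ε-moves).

Start in {q1}.
Read '0': q1→∅; now ∅.
The set is empty and remains empty for the remaining 5 symbols.

∅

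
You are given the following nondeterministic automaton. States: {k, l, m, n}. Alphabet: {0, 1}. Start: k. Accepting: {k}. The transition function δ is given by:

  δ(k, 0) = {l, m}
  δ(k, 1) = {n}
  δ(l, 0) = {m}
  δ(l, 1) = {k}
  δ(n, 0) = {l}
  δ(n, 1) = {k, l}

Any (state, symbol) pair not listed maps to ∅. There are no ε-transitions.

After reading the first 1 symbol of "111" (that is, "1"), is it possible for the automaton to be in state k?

No

Start in {k}.
Read '1': k→{n}; now {n}.
State k is not in {n}.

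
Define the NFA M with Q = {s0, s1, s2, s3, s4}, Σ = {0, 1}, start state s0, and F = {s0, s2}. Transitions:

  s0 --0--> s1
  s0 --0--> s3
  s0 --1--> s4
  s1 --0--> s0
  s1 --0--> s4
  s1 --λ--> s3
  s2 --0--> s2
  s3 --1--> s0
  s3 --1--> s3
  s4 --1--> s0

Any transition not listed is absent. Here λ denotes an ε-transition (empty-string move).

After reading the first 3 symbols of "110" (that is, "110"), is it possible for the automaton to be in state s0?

Start in {s0}.
Read '1': s0→{s4}; now {s4}.
Read '1': s4→{s0}; now {s0}.
Read '0': s0→{s1, s3}; now {s1, s3}.
State s0 is not in {s1, s3}.

No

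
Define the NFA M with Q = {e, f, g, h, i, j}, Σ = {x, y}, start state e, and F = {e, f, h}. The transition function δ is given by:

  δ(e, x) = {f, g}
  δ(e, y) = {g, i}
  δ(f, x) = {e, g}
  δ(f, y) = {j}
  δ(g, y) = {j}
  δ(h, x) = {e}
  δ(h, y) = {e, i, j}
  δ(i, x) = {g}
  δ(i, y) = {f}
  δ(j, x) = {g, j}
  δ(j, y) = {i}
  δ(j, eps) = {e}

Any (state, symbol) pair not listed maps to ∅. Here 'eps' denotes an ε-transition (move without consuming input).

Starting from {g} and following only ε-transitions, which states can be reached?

Begin with {g}.
No ε-moves leave this set, so the closure equals the set itself.

{g}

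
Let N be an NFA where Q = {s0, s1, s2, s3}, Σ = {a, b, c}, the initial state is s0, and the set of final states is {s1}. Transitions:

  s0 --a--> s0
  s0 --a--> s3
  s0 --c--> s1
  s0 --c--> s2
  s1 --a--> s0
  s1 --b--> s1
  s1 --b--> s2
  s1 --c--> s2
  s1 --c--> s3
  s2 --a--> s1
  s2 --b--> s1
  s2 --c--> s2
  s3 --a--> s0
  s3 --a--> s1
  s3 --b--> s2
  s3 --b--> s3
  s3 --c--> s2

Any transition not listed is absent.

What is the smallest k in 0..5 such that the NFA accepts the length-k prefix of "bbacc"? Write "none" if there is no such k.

Start in {s0}.
Read 'b': {s0} → ∅.
The set is empty and remains empty for the remaining 4 symbols.
No reachable set along the way intersects F.

none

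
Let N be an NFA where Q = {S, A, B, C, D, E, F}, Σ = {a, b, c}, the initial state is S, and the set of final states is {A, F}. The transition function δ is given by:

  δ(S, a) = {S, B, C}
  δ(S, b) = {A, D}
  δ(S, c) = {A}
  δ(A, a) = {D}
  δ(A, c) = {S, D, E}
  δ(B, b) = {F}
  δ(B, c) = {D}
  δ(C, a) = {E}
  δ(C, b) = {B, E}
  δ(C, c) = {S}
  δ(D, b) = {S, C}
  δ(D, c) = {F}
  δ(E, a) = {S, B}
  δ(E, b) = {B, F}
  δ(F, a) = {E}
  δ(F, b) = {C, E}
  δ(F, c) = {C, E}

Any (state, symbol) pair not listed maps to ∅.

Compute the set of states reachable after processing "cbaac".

∅

Start in {S}.
Read 'c': S→{A}; now {A}.
Read 'b': A→∅; now ∅.
The set is empty and remains empty for the remaining 3 symbols.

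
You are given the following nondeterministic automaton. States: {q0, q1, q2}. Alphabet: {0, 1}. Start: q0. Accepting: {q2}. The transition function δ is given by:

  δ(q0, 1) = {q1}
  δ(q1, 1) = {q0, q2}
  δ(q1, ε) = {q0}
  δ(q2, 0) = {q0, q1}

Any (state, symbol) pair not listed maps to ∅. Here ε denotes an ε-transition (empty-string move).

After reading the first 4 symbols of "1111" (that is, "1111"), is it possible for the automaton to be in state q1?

Start in {q0}.
Read '1': {q0} → {q0, q1}.
Read '1': {q0, q1} → {q0, q1, q2}.
Read '1': {q0, q1, q2} → {q0, q1, q2}.
Read '1': {q0, q1, q2} → {q0, q1, q2}.
State q1 is in {q0, q1, q2}.

Yes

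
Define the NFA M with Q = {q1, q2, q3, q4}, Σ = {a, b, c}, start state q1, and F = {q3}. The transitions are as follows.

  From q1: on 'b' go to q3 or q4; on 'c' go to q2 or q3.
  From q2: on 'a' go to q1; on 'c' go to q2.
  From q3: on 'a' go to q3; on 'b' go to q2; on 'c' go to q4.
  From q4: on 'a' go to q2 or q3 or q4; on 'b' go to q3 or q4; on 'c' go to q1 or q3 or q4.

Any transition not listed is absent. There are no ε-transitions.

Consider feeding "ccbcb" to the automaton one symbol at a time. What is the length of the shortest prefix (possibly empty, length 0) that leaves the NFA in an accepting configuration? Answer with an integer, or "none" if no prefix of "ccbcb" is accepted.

1

Start in {q1}.
Read 'c': {q1} → {q2, q3}.
None of the earlier sets intersect F, but {q2, q3} does.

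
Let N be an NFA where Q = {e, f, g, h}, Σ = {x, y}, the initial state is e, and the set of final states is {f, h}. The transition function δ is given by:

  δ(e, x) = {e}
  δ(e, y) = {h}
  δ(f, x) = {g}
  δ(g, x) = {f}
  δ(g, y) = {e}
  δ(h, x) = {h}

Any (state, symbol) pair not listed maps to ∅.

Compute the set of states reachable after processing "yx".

Start in {e}.
Read 'y': {e} → {h}.
Read 'x': {h} → {h}.

{h}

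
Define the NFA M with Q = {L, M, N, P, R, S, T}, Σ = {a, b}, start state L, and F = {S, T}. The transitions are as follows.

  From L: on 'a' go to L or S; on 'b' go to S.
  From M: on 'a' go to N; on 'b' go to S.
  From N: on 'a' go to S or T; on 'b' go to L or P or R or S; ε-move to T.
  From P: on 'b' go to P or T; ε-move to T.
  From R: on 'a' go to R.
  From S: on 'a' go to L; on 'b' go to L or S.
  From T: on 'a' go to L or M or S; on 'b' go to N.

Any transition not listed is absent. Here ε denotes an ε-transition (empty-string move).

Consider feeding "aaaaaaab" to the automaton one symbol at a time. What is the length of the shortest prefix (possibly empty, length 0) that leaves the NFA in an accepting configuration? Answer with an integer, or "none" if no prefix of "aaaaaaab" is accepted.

1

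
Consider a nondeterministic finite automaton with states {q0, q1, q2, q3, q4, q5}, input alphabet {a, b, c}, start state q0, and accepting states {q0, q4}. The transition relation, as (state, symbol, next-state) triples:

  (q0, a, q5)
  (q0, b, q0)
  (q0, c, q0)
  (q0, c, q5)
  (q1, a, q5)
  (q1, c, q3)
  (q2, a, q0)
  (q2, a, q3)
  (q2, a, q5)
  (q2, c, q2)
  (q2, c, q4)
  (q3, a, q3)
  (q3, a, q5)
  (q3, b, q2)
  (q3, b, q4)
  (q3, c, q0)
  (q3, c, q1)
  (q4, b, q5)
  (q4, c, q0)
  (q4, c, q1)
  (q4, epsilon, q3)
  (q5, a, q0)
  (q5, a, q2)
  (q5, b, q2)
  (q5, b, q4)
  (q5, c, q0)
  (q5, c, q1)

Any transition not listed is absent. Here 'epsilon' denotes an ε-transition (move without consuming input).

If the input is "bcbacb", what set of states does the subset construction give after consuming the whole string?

Start in {q0}.
Read 'b': {q0} → {q0}.
Read 'c': {q0} → {q0, q5}.
Read 'b': {q0, q5} → {q0, q2, q3, q4}.
Read 'a': {q0, q2, q3, q4} → {q0, q3, q5}.
Read 'c': {q0, q3, q5} → {q0, q1, q5}.
Read 'b': {q0, q1, q5} → {q0, q2, q3, q4}.

{q0, q2, q3, q4}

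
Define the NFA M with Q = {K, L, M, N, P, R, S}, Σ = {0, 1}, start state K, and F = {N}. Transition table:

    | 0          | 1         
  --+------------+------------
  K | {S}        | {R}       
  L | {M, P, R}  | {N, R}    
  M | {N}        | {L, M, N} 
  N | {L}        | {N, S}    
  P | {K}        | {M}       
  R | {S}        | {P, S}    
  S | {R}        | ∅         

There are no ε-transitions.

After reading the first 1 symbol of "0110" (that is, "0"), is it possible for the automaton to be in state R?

Start in {K}.
Read '0': K→{S}; now {S}.
State R is not in {S}.

No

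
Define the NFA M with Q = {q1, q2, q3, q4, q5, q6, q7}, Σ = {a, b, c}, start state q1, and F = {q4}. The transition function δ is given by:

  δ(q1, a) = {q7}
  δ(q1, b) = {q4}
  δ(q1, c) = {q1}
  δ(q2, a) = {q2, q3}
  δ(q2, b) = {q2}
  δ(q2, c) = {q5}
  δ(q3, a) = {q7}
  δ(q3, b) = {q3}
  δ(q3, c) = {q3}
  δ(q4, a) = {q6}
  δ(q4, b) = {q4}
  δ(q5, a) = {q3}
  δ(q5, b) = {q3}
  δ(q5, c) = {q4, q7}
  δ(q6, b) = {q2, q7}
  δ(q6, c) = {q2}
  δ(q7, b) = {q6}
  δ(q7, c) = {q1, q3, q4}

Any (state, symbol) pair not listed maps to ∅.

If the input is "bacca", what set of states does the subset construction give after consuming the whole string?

Start in {q1}.
Read 'b': q1→{q4}; now {q4}.
Read 'a': q4→{q6}; now {q6}.
Read 'c': q6→{q2}; now {q2}.
Read 'c': q2→{q5}; now {q5}.
Read 'a': q5→{q3}; now {q3}.

{q3}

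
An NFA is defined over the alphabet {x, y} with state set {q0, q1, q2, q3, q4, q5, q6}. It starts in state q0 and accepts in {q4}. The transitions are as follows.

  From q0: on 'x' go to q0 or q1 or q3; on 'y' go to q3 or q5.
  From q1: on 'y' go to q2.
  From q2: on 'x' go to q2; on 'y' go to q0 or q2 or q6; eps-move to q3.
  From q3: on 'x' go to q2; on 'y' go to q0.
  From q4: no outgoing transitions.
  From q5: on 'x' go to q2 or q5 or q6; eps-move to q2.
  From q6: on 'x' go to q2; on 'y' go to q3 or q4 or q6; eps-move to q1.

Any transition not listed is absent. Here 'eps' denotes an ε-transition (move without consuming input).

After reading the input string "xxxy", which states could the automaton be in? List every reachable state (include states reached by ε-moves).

{q0, q1, q2, q3, q5, q6}

Start in {q0}.
Read 'x': {q0} → {q0, q1, q3}.
Read 'x': {q0, q1, q3} → {q0, q1, q2, q3}.
Read 'x': {q0, q1, q2, q3} → {q0, q1, q2, q3}.
Read 'y': {q0, q1, q2, q3} → {q0, q1, q2, q3, q5, q6}.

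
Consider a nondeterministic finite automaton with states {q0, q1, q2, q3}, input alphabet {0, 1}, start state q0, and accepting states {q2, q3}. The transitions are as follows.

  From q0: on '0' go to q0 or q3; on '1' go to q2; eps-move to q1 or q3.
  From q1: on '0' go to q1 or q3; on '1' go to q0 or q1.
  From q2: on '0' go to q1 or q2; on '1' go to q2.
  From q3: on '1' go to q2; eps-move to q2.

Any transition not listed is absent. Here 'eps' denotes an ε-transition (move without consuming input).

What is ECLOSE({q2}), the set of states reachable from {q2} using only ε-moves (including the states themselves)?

{q2}

Begin with {q2}.
No ε-moves leave this set, so the closure equals the set itself.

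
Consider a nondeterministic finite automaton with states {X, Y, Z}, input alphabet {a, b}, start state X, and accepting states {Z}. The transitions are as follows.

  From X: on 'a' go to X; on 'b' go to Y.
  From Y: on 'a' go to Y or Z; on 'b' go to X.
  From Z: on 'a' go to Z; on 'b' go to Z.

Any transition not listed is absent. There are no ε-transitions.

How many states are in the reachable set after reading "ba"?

Start in {X}.
Read 'b': X→{Y}; now {Y}.
Read 'a': Y→{Y, Z}; now {Y, Z}.
That set has 2 states.

2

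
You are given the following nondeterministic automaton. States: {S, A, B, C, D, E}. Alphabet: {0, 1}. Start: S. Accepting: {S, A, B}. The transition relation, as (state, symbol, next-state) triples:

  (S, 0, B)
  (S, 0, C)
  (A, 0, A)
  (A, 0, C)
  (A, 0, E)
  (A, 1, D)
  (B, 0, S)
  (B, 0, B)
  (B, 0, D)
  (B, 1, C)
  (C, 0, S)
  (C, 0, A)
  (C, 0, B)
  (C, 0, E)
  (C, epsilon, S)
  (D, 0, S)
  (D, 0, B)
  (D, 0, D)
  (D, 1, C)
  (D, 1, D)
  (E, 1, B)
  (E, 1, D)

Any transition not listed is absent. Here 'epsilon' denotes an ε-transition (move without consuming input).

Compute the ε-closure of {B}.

{B}

Begin with {B}.
No ε-moves leave this set, so the closure equals the set itself.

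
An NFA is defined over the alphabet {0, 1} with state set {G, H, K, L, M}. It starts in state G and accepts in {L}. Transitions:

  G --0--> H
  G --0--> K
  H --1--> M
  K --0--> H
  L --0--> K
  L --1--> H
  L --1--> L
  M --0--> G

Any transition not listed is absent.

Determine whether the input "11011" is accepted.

Start in {G}.
Read '1': {G} → ∅.
The set is empty and remains empty for the remaining 4 symbols.
The final set ∅ contains no accepting state.

No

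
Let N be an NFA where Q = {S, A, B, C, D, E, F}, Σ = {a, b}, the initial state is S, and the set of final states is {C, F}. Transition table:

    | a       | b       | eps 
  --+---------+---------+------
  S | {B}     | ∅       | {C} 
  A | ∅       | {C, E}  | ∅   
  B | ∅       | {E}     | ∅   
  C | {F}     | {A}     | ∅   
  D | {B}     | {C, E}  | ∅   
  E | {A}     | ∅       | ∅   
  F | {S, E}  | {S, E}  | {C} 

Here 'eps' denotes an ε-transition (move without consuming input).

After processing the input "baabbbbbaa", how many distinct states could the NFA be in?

0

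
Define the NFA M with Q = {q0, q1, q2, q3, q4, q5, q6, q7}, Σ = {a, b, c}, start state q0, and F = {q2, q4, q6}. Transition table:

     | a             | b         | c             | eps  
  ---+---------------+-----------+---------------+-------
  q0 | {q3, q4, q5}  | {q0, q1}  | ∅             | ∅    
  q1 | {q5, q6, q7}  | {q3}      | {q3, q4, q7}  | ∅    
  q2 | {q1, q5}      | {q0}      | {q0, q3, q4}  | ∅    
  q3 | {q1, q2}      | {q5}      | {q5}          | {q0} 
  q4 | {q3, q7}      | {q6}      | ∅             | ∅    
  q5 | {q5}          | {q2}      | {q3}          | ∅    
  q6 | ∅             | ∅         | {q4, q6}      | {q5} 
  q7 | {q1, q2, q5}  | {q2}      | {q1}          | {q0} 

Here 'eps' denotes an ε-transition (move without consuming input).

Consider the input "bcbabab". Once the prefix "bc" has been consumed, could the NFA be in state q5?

No

Start in {q0}.
Read 'b': {q0} → {q0, q1}.
Read 'c': {q0, q1} → {q0, q3, q4, q7}.
State q5 is not in {q0, q3, q4, q7}.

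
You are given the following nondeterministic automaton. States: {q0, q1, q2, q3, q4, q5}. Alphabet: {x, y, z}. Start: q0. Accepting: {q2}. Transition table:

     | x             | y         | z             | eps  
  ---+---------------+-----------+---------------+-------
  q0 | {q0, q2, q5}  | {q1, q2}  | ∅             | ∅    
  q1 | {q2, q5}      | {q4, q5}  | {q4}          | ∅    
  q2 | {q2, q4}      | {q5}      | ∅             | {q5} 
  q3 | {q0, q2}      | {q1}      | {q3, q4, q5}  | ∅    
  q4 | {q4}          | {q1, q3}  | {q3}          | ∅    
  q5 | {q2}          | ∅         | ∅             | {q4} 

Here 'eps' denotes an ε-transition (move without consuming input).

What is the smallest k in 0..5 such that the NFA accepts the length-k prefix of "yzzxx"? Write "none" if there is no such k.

1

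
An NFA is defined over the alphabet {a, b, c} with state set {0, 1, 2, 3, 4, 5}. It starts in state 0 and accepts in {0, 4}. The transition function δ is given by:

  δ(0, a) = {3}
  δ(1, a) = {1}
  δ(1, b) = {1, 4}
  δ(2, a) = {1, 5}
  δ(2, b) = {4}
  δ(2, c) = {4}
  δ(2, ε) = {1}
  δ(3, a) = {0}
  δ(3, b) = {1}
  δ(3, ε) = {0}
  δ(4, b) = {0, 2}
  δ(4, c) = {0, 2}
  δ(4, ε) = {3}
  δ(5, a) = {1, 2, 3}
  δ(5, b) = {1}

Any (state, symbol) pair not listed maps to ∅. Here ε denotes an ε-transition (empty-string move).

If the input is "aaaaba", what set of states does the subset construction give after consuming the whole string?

Start in {0}.
Read 'a': 0→{3}; union {3}; ε-closure = {0, 3}.
Read 'a': 0→{3}, 3→{0}; now {0, 3}.
Read 'a': 0→{3}, 3→{0}; now {0, 3}.
Read 'a': 0→{3}, 3→{0}; now {0, 3}.
Read 'b': 0→∅, 3→{1}; now {1}.
Read 'a': 1→{1}; now {1}.

{1}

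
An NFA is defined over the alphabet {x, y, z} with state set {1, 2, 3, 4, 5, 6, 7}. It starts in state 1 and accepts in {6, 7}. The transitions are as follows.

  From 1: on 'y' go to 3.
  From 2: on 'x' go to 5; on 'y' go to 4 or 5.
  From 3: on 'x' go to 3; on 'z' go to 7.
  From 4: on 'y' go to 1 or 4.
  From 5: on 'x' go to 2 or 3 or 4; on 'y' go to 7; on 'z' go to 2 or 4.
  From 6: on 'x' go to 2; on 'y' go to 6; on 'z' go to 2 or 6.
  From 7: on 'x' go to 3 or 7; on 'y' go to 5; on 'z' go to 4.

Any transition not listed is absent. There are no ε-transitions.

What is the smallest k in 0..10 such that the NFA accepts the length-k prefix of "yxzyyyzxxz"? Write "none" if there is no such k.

3

Start in {1}.
Read 'y': {1} → {3}.
Read 'x': {3} → {3}.
Read 'z': {3} → {7}.
None of the earlier sets intersect F, but {7} does.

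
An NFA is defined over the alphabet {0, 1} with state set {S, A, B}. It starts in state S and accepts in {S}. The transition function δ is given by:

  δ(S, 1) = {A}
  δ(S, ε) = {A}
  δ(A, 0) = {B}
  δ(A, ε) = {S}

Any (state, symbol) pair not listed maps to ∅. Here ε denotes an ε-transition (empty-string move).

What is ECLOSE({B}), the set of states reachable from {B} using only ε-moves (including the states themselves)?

Begin with {B}.
No ε-moves leave this set, so the closure equals the set itself.

{B}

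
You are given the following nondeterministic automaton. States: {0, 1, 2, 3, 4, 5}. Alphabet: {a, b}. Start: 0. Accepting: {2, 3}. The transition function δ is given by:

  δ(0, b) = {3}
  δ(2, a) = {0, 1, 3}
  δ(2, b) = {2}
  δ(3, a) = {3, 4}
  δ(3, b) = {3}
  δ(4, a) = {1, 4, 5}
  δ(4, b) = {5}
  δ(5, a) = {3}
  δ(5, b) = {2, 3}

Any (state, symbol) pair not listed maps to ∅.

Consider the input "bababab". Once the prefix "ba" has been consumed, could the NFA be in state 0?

Start in {0}.
Read 'b': {0} → {3}.
Read 'a': {3} → {3, 4}.
State 0 is not in {3, 4}.

No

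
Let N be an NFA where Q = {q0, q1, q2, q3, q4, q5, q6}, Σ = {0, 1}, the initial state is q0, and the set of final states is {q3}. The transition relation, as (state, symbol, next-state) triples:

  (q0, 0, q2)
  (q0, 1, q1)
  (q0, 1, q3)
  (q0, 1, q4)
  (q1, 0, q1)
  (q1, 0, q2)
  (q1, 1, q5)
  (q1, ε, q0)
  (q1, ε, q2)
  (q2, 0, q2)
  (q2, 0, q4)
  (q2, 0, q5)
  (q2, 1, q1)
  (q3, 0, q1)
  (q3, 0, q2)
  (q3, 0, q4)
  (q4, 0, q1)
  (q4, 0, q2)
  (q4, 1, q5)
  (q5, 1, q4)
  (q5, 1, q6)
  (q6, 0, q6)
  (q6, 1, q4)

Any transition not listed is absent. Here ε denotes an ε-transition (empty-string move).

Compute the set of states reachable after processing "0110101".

{q0, q1, q2, q3, q4, q5, q6}

Start in {q0}.
Read '0': q0→{q2}; now {q2}.
Read '1': q2→{q1}; union {q1}; ε-closure = {q0, q1, q2}.
Read '1': q0→{q1, q3, q4}, q1→{q5}, q2→{q1}; union {q1, q3, q4, q5}; ε-closure = {q0, q1, q2, q3, q4, q5}.
Read '0': q0→{q2}, q1→{q1, q2}, q2→{q2, q4, q5}, q3→{q1, q2, q4}, q4→{q1, q2}, q5→∅; union {q1, q2, q4, q5}; ε-closure = {q0, q1, q2, q4, q5}.
Read '1': q0→{q1, q3, q4}, q1→{q5}, q2→{q1}, q4→{q5}, q5→{q4, q6}; union {q1, q3, q4, q5, q6}; ε-closure = {q0, q1, q2, q3, q4, q5, q6}.
Read '0': q0→{q2}, q1→{q1, q2}, q2→{q2, q4, q5}, q3→{q1, q2, q4}, q4→{q1, q2}, q5→∅, q6→{q6}; union {q1, q2, q4, q5, q6}; ε-closure = {q0, q1, q2, q4, q5, q6}.
Read '1': q0→{q1, q3, q4}, q1→{q5}, q2→{q1}, q4→{q5}, q5→{q4, q6}, q6→{q4}; union {q1, q3, q4, q5, q6}; ε-closure = {q0, q1, q2, q3, q4, q5, q6}.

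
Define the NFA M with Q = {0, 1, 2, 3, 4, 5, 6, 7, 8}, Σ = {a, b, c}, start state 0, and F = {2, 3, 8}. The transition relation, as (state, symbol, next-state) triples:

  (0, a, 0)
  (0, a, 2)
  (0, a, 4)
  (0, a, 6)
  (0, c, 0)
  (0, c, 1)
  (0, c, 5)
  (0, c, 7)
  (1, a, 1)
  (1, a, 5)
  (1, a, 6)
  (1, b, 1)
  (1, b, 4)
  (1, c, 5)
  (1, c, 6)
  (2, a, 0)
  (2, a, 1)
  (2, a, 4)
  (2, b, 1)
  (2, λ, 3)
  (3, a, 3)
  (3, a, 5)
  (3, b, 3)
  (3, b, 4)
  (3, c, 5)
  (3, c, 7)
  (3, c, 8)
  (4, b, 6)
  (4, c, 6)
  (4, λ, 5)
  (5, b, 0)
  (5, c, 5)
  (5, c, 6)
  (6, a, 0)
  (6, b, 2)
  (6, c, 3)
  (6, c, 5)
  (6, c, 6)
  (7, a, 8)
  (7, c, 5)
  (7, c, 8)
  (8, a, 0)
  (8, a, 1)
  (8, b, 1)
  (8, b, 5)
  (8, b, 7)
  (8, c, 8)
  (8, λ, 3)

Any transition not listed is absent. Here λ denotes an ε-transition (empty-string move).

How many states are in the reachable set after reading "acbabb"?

Start in {0}.
Read 'a': {0} → {0, 2, 3, 4, 5, 6}.
Read 'c': {0, 2, 3, 4, 5, 6} → {0, 1, 3, 5, 6, 7, 8}.
Read 'b': {0, 1, 3, 5, 6, 7, 8} → {0, 1, 2, 3, 4, 5, 7}.
Read 'a': {0, 1, 2, 3, 4, 5, 7} → {0, 1, 2, 3, 4, 5, 6, 8}.
Read 'b': {0, 1, 2, 3, 4, 5, 6, 8} → {0, 1, 2, 3, 4, 5, 6, 7}.
Read 'b': {0, 1, 2, 3, 4, 5, 6, 7} → {0, 1, 2, 3, 4, 5, 6}.
That set has 7 states.

7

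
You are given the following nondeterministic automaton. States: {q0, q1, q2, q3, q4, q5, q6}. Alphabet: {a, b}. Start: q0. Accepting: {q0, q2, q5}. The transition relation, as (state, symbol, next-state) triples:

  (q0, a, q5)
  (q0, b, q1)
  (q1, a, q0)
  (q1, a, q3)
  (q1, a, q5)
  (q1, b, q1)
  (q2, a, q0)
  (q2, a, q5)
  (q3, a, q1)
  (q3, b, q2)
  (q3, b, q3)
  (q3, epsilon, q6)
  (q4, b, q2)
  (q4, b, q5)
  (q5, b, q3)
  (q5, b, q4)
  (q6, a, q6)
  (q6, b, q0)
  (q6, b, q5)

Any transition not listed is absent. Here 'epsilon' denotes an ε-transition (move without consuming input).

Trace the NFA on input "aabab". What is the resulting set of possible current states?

Start in {q0}.
Read 'a': {q0} → {q5}.
Read 'a': {q5} → ∅.
The set is empty and remains empty for the remaining 3 symbols.

∅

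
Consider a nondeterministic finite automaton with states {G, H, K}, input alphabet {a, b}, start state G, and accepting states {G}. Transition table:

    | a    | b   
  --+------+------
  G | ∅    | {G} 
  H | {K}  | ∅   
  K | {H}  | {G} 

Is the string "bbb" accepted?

Start in {G}.
Read 'b': {G} → {G}.
Read 'b': {G} → {G}.
Read 'b': {G} → {G}.
The final set {G} contains the accepting state G.

Yes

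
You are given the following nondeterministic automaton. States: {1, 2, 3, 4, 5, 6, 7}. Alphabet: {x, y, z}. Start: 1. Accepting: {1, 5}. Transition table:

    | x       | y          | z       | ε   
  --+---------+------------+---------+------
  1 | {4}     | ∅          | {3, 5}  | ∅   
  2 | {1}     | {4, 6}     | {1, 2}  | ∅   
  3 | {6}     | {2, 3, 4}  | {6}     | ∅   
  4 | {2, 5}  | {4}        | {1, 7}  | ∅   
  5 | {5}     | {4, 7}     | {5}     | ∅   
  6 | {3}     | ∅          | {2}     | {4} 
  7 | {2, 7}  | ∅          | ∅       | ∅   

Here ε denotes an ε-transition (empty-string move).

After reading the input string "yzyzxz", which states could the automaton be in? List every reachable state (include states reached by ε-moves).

∅

Start in {1}.
Read 'y': 1→∅; now ∅.
The set is empty and remains empty for the remaining 5 symbols.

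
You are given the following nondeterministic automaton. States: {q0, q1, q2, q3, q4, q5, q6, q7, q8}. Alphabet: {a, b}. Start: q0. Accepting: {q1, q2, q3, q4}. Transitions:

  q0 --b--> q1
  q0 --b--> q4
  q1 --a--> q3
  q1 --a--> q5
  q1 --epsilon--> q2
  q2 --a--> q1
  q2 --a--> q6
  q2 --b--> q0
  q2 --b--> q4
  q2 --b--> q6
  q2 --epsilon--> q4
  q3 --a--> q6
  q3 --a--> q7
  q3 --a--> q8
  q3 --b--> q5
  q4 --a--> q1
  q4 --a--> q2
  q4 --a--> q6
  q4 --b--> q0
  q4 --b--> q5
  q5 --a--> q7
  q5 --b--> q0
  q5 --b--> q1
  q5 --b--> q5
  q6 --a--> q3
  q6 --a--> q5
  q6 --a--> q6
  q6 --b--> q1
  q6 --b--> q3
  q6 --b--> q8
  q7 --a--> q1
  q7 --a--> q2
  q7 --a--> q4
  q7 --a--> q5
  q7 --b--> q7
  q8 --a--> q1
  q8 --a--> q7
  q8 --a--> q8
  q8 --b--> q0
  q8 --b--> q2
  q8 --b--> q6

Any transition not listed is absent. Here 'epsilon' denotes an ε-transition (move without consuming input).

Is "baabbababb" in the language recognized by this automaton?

Start in {q0}.
Read 'b': {q0} → {q1, q2, q4}.
Read 'a': {q1, q2, q4} → {q1, q2, q3, q4, q5, q6}.
Read 'a': {q1, q2, q3, q4, q5, q6} → {q1, q2, q3, q4, q5, q6, q7, q8}.
Read 'b': {q1, q2, q3, q4, q5, q6, q7, q8} → {q0, q1, q2, q3, q4, q5, q6, q7, q8}.
Read 'b': {q0, q1, q2, q3, q4, q5, q6, q7, q8} → {q0, q1, q2, q3, q4, q5, q6, q7, q8}.
Read 'a': {q0, q1, q2, q3, q4, q5, q6, q7, q8} → {q1, q2, q3, q4, q5, q6, q7, q8}.
Read 'b': {q1, q2, q3, q4, q5, q6, q7, q8} → {q0, q1, q2, q3, q4, q5, q6, q7, q8}.
Read 'a': {q0, q1, q2, q3, q4, q5, q6, q7, q8} → {q1, q2, q3, q4, q5, q6, q7, q8}.
Read 'b': {q1, q2, q3, q4, q5, q6, q7, q8} → {q0, q1, q2, q3, q4, q5, q6, q7, q8}.
Read 'b': {q0, q1, q2, q3, q4, q5, q6, q7, q8} → {q0, q1, q2, q3, q4, q5, q6, q7, q8}.
The final set {q0, q1, q2, q3, q4, q5, q6, q7, q8} contains the accepting states q1, q2, q3, q4.

Yes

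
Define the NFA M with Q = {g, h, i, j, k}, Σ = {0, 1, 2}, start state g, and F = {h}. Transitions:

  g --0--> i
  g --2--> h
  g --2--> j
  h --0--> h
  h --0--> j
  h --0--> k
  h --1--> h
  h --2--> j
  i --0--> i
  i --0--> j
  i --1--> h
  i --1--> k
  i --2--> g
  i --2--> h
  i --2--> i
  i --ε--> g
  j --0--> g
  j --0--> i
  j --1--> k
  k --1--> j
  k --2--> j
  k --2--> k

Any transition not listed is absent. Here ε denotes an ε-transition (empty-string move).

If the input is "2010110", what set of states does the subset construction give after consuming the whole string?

Start in {g}.
Read '2': g→{h, j}; now {h, j}.
Read '0': h→{h, j, k}, j→{g, i}; now {g, h, i, j, k}.
Read '1': g→∅, h→{h}, i→{h, k}, j→{k}, k→{j}; now {h, j, k}.
Read '0': h→{h, j, k}, j→{g, i}, k→∅; now {g, h, i, j, k}.
Read '1': g→∅, h→{h}, i→{h, k}, j→{k}, k→{j}; now {h, j, k}.
Read '1': h→{h}, j→{k}, k→{j}; now {h, j, k}.
Read '0': h→{h, j, k}, j→{g, i}, k→∅; now {g, h, i, j, k}.

{g, h, i, j, k}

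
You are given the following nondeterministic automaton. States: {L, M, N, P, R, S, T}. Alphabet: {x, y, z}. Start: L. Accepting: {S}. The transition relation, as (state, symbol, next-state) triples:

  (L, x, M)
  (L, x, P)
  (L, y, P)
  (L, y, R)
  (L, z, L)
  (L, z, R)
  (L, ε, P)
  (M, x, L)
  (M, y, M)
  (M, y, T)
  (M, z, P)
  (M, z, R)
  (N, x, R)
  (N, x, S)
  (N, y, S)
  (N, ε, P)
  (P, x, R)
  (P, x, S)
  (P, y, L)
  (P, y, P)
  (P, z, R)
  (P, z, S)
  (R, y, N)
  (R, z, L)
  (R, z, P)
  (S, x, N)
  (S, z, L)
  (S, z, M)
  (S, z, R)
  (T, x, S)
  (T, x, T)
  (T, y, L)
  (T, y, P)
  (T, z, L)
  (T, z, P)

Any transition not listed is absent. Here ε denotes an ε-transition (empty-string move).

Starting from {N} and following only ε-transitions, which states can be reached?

{N, P}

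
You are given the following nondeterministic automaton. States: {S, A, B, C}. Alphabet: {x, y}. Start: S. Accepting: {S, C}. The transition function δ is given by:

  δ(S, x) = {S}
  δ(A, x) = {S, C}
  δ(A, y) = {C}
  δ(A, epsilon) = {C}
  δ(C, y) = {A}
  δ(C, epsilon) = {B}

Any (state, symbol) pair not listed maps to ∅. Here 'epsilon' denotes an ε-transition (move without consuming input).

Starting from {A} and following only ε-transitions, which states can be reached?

{A, B, C}

Begin with {A}.
ε-move A → C; add C.
ε-move C → B; add B.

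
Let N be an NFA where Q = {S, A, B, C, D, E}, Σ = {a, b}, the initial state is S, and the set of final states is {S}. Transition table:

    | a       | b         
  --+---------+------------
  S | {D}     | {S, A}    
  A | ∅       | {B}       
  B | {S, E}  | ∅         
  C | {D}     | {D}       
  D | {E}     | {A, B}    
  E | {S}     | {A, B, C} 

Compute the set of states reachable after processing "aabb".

{B, D}

Start in {S}.
Read 'a': S→{D}; now {D}.
Read 'a': D→{E}; now {E}.
Read 'b': E→{A, B, C}; now {A, B, C}.
Read 'b': A→{B}, B→∅, C→{D}; now {B, D}.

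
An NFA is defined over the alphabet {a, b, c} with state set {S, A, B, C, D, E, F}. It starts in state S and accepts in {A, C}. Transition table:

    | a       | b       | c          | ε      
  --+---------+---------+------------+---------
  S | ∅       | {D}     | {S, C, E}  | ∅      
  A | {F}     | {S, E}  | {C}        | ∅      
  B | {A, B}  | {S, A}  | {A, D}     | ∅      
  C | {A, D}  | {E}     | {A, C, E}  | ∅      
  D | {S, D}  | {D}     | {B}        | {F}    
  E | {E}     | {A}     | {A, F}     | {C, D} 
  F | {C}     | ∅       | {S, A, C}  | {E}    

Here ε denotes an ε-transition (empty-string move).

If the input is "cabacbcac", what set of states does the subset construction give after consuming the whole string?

{S, A, B, C, D, E, F}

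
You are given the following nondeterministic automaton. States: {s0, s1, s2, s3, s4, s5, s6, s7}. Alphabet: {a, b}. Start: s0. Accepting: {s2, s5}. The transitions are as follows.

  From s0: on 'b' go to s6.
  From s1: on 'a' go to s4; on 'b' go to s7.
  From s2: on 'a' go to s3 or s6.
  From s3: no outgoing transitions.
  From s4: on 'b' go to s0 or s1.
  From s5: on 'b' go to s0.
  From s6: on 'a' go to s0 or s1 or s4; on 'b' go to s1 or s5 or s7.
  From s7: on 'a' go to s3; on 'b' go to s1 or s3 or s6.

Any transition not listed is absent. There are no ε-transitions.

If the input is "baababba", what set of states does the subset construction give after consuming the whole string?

Start in {s0}.
Read 'b': s0→{s6}; now {s6}.
Read 'a': s6→{s0, s1, s4}; now {s0, s1, s4}.
Read 'a': s0→∅, s1→{s4}, s4→∅; now {s4}.
Read 'b': s4→{s0, s1}; now {s0, s1}.
Read 'a': s0→∅, s1→{s4}; now {s4}.
Read 'b': s4→{s0, s1}; now {s0, s1}.
Read 'b': s0→{s6}, s1→{s7}; now {s6, s7}.
Read 'a': s6→{s0, s1, s4}, s7→{s3}; now {s0, s1, s3, s4}.

{s0, s1, s3, s4}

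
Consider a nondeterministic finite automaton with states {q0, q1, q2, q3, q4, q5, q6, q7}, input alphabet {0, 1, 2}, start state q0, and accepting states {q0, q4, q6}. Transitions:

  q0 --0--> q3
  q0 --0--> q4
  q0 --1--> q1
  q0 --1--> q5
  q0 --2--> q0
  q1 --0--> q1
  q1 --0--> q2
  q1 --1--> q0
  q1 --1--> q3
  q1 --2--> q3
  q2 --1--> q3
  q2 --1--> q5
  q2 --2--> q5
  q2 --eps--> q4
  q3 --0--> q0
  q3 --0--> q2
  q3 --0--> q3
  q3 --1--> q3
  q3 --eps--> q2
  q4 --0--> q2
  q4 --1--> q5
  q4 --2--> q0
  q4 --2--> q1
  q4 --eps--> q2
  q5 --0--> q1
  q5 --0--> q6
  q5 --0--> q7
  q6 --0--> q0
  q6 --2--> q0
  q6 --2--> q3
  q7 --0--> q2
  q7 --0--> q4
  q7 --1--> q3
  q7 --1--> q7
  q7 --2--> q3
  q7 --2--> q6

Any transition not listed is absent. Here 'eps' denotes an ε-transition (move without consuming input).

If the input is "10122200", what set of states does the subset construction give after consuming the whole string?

{q0, q1, q2, q3, q4}

Start in {q0}.
Read '1': q0→{q1, q5}; now {q1, q5}.
Read '0': q1→{q1, q2}, q5→{q1, q6, q7}; union {q1, q2, q6, q7}; ε-closure = {q1, q2, q4, q6, q7}.
Read '1': q1→{q0, q3}, q2→{q3, q5}, q4→{q5}, q6→∅, q7→{q3, q7}; union {q0, q3, q5, q7}; ε-closure = {q0, q2, q3, q4, q5, q7}.
Read '2': q0→{q0}, q2→{q5}, q3→∅, q4→{q0, q1}, q5→∅, q7→{q3, q6}; union {q0, q1, q3, q5, q6}; ε-closure = {q0, q1, q2, q3, q4, q5, q6}.
Read '2': q0→{q0}, q1→{q3}, q2→{q5}, q3→∅, q4→{q0, q1}, q5→∅, q6→{q0, q3}; union {q0, q1, q3, q5}; ε-closure = {q0, q1, q2, q3, q4, q5}.
Read '2': q0→{q0}, q1→{q3}, q2→{q5}, q3→∅, q4→{q0, q1}, q5→∅; union {q0, q1, q3, q5}; ε-closure = {q0, q1, q2, q3, q4, q5}.
Read '0': q0→{q3, q4}, q1→{q1, q2}, q2→∅, q3→{q0, q2, q3}, q4→{q2}, q5→{q1, q6, q7}; now {q0, q1, q2, q3, q4, q6, q7}.
Read '0': q0→{q3, q4}, q1→{q1, q2}, q2→∅, q3→{q0, q2, q3}, q4→{q2}, q6→{q0}, q7→{q2, q4}; now {q0, q1, q2, q3, q4}.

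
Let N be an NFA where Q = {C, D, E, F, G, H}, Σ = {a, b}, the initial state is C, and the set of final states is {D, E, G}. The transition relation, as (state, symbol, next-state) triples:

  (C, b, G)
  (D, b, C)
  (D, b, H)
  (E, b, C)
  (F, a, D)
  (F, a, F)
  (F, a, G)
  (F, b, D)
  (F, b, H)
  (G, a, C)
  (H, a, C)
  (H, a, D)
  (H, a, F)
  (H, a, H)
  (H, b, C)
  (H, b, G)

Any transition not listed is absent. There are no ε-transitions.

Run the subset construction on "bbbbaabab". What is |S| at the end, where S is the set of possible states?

0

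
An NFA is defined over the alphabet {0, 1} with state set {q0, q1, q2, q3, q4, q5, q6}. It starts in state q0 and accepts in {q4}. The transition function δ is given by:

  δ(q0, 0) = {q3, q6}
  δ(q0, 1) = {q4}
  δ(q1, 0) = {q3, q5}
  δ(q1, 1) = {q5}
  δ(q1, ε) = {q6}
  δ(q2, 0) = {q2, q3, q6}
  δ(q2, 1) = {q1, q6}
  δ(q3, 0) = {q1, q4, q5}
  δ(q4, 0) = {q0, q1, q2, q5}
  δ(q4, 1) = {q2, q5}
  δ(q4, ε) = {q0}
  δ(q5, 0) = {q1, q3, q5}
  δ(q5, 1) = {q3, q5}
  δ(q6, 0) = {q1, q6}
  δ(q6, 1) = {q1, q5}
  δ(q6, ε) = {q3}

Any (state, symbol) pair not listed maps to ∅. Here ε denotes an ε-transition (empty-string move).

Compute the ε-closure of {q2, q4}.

Begin with {q2, q4}.
ε-move q4 → q0; add q0.

{q0, q2, q4}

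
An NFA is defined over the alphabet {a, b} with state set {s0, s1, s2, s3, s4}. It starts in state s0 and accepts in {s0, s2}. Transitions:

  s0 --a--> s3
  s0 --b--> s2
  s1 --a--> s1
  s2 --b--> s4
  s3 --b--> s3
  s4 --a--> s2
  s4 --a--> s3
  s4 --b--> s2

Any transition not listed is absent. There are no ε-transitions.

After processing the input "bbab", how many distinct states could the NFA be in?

2

Start in {s0}.
Read 'b': {s0} → {s2}.
Read 'b': {s2} → {s4}.
Read 'a': {s4} → {s2, s3}.
Read 'b': {s2, s3} → {s3, s4}.
That set has 2 states.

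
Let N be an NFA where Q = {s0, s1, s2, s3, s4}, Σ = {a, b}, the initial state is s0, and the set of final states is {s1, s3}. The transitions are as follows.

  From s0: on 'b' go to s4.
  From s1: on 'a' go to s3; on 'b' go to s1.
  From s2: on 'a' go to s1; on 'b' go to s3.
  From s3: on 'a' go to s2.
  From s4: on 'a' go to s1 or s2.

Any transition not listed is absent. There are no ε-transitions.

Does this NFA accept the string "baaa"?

Yes

Start in {s0}.
Read 'b': s0→{s4}; now {s4}.
Read 'a': s4→{s1, s2}; now {s1, s2}.
Read 'a': s1→{s3}, s2→{s1}; now {s1, s3}.
Read 'a': s1→{s3}, s3→{s2}; now {s2, s3}.
The final set {s2, s3} contains the accepting state s3.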